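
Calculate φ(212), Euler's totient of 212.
104

212 = 2^2 × 53
φ(n) = n × ∏(1 - 1/p) for each prime p dividing n
φ(212) = 212 × (1 - 1/2) × (1 - 1/53) = 104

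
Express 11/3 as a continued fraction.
[3; 1, 2]

Euclidean algorithm steps:
11 = 3 × 3 + 2
3 = 1 × 2 + 1
2 = 2 × 1 + 0
Continued fraction: [3; 1, 2]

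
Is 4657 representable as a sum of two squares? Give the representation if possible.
39² + 56² (a=39, b=56)

Factorization: 4657 = 4657
By Fermat: n is sum of two squares iff every prime p ≡ 3 (mod 4) appears to even power.
All primes ≡ 3 (mod 4) appear to even power.
Search a = 0, 1, 2, … for 4657 - a² a perfect square: first hit at a = 39: 4657 - 1521 = 3136 = 56².
4657 = 39² + 56² = 1521 + 3136 ✓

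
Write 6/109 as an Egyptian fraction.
1/19 + 1/415 + 1/214867 + 1/61556888719 + 1/5683875823083467302723 + 1/64612888744465525793841376769540622379126735

Greedy algorithm:
6/109: ceiling(109/6) = 19, use 1/19
5/2071: ceiling(2071/5) = 415, use 1/415
4/859465: ceiling(859465/4) = 214867, use 1/214867
3/184670666155: ceiling(184670666155/3) = 61556888719, use 1/61556888719
2/11367751646166934605445: ceiling(11367751646166934605445/2) = 5683875823083467302723, use 1/5683875823083467302723
1/64612888744465525793841376769540622379126735: ceiling(64612888744465525793841376769540622379126735/1) = 64612888744465525793841376769540622379126735, use 1/64612888744465525793841376769540622379126735
Result: 6/109 = 1/19 + 1/415 + 1/214867 + 1/61556888719 + 1/5683875823083467302723 + 1/64612888744465525793841376769540622379126735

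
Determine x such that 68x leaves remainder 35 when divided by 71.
x ≡ 12 (mod 71)

gcd(68, 71) = 1, which divides 35, so solutions exist.
Find 68^(-1) mod 71 by the extended Euclidean algorithm:
71 = 1 × 68 + 3  ⟹  3 = (1)·71 + (-1)·68
68 = 22 × 3 + 2  ⟹  2 = (-22)·71 + (23)·68
3 = 1 × 2 + 1  ⟹  1 = (23)·71 + (-24)·68
So (-24)·68 ≡ 1 (mod 71), i.e. 68^(-1) ≡ -24 ≡ 47 (mod 71).
x ≡ 47 × 35 = 1645 ≡ 12 (mod 71).
Check: 68 × 12 = 816 ≡ 35 (mod 71).
Unique solution: x ≡ 12 (mod 71)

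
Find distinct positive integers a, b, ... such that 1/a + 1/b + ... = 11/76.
1/7 + 1/532

Greedy algorithm:
11/76: ceiling(76/11) = 7, use 1/7
1/532: ceiling(532/1) = 532, use 1/532
Result: 11/76 = 1/7 + 1/532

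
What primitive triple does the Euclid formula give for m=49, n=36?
(1105, 3528, 3697)

Euclid's formula: a = m² - n², b = 2mn, c = m² + n²
m = 49, n = 36
a = 49² - 36² = 2401 - 1296 = 1105
b = 2 × 49 × 36 = 3528
c = 49² + 36² = 2401 + 1296 = 3697
Verification: 1105² + 3528² = 1221025 + 12446784 = 13667809 = 3697² ✓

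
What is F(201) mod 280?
146

Matrix identity: Q^n = [[F_(n+1), F_n], [F_n, F_(n-1)]] with Q = [[1,1],[1,0]].
n = 201 = 11001001₂. Square-and-multiply, entries mod 280:
Q^1 = [[1,1],[1,0]]
Q^3 = (Q^1)²·Q = [[3,2],[2,1]]
Q^6 = (Q^3)² = [[13,8],[8,5]]
Q^12 = (Q^6)² = [[233,144],[144,89]]
Q^25 = (Q^12)²·Q = [[153,265],[265,168]]
Q^50 = (Q^25)² = [[114,225],[225,169]]
Q^100 = (Q^50)² = [[61,115],[115,226]]
Q^201 = (Q^100)²·Q = [[111,146],[146,245]]
F_201 mod 280 = Q^201[0][1] = 146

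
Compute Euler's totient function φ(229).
228

229 = 229
φ(n) = n × ∏(1 - 1/p) for each prime p dividing n
φ(229) = 229 × (1 - 1/229) = 228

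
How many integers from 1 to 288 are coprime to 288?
96

288 = 2^5 × 3^2
φ(n) = n × ∏(1 - 1/p) for each prime p dividing n
φ(288) = 288 × (1 - 1/2) × (1 - 1/3) = 96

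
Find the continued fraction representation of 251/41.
[6; 8, 5]

Euclidean algorithm steps:
251 = 6 × 41 + 5
41 = 8 × 5 + 1
5 = 5 × 1 + 0
Continued fraction: [6; 8, 5]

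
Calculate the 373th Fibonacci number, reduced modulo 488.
233

Matrix identity: Q^n = [[F_(n+1), F_n], [F_n, F_(n-1)]] with Q = [[1,1],[1,0]].
n = 373 = 101110101₂. Square-and-multiply, entries mod 488:
Q^1 = [[1,1],[1,0]]
Q^2 = (Q^1)² = [[2,1],[1,1]]
Q^5 = (Q^2)²·Q = [[8,5],[5,3]]
Q^11 = (Q^5)²·Q = [[144,89],[89,55]]
Q^23 = (Q^11)²·Q = [[8,353],[353,143]]
Q^46 = (Q^23)² = [[233,111],[111,122]]
Q^93 = (Q^46)²·Q = [[119,242],[242,365]]
Q^186 = (Q^93)² = [[13,8],[8,5]]
Q^373 = (Q^186)²·Q = [[377,233],[233,144]]
F_373 mod 488 = Q^373[0][1] = 233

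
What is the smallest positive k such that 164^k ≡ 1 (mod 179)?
178

179 is prime, so ord(164) divides φ(179) = 178.
Divisors of 178: 1, 2, 89, 178.
Repeated squaring: 164^1 ≡ 164, 164^2 ≡ 46, 164^4 ≡ 147, 164^8 ≡ 129, 164^16 ≡ 173, 164^32 ≡ 36, 164^64 ≡ 43, 164^128 ≡ 59 (mod 179).
Test 164^d mod 179 for each divisor d in increasing order:
164^1 ≡ 164
164^2 ≡ 46
164^89 = 164^64·164^16·164^8·164^1 ≡ 178
164^178 = 164^128·164^32·164^16·164^2 ≡ 1  ← first divisor giving 1
The order is 178.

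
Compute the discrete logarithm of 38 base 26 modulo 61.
27

Baby-step giant-step with step n = ⌈√61⌉ = 8.
Baby steps 26^j mod 61 (j:value) for j=0..7: 0:1, 1:26, 2:5, 3:8, 4:25, 5:40, 6:3, 7:17.
Giant-step multiplier: 26^(-8) ≡ 26^(60-8) = 26^52 ≡ 57 (mod 61).
Giant steps γ_i = 38·57^i mod 61: γ_0=38, γ_1=31, γ_2=59, γ_3=8 (in table at j=3).
x = i·n + j = 3·8 + 3 = 27.
Check: 26^27 ≡ 38 (mod 61).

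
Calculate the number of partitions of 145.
24908858009

p(n) counts ways to write n as a sum of positive integers (order ignored).
Euler's pentagonal recurrence: p(k) = p(k-1) + p(k-2) - p(k-5) - p(k-7) + p(k-12) + p(k-15) - ... (offsets j(3j∓1)/2, signs ++--, p(0)=1, p(<0)=0).
DP table for k = 0..144: p(0)=1, p(1)=1, p(2)=2, p(3)=3, p(4)=5, p(5)=7, p(6)=11, p(7)=15, p(8)=22, p(9)=30, p(10)=42, p(11)=56, p(12)=77, p(13)=101, p(14)=135, p(15)=176, p(16)=231, p(17)=297, p(18)=385, p(19)=490, p(20)=627, p(21)=792, p(22)=1002, p(23)=1255, p(24)=1575, p(25)=1958, p(26)=2436, p(27)=3010, p(28)=3718, p(29)=4565, p(30)=5604, p(31)=6842, p(32)=8349, p(33)=10143, p(34)=12310, p(35)=14883, p(36)=17977, p(37)=21637, p(38)=26015, p(39)=31185, p(40)=37338, p(41)=44583, p(42)=53174, p(43)=63261, p(44)=75175, p(45)=89134, p(46)=105558, p(47)=124754, p(48)=147273, p(49)=173525, p(50)=204226, p(51)=239943, p(52)=281589, p(53)=329931, p(54)=386155, p(55)=451276, p(56)=526823, p(57)=614154, p(58)=715220, p(59)=831820, p(60)=966467, p(61)=1121505, p(62)=1300156, p(63)=1505499, p(64)=1741630, p(65)=2012558, p(66)=2323520, p(67)=2679689, p(68)=3087735, p(69)=3554345, p(70)=4087968, p(71)=4697205, p(72)=5392783, p(73)=6185689, p(74)=7089500, p(75)=8118264, p(76)=9289091, p(77)=10619863, p(78)=12132164, p(79)=13848650, p(80)=15796476, p(81)=18004327, p(82)=20506255, p(83)=23338469, p(84)=26543660, p(85)=30167357, p(86)=34262962, p(87)=38887673, p(88)=44108109, p(89)=49995925, p(90)=56634173, p(91)=64112359, p(92)=72533807, p(93)=82010177, p(94)=92669720, p(95)=104651419, p(96)=118114304, p(97)=133230930, p(98)=150198136, p(99)=169229875, p(100)=190569292, p(101)=214481126, p(102)=241265379, p(103)=271248950, p(104)=304801365, p(105)=342325709, p(106)=384276336, p(107)=431149389, p(108)=483502844, p(109)=541946240, p(110)=607163746, p(111)=679903203, p(112)=761002156, p(113)=851376628, p(114)=952050665, p(115)=1064144451, p(116)=1188908248, p(117)=1327710076, p(118)=1482074143, p(119)=1653668665, p(120)=1844349560, p(121)=2056148051, p(122)=2291320912, p(123)=2552338241, p(124)=2841940500, p(125)=3163127352, p(126)=3519222692, p(127)=3913864295, p(128)=4351078600, p(129)=4835271870, p(130)=5371315400, p(131)=5964539504, p(132)=6620830889, p(133)=7346629512, p(134)=8149040695, p(135)=9035836076, p(136)=10015581680, p(137)=11097645016, p(138)=12292341831, p(139)=13610949895, p(140)=15065878135, p(141)=16670689208, p(142)=18440293320, p(143)=20390982757, p(144)=22540654445.
Final step: p(145) = p(144) + p(143) - p(140) - p(138) + p(133) + p(130) - p(123) - p(119) + p(110) + p(105) - p(94) - p(88) + p(75) + p(68) - p(53) - p(45) + p(28) + p(19) - p(0)
= 22540654445 + 20390982757 - 15065878135 - 12292341831 + 7346629512 + 5371315400 - 2552338241 - 1653668665 + 607163746 + 342325709 - 92669720 - 44108109 + 8118264 + 3087735 - 329931 - 89134 + 3718 + 490 - 1
= 24908858009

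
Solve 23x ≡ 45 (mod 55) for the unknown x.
x ≡ 45 (mod 55)

gcd(23, 55) = 1, which divides 45, so solutions exist.
Find 23^(-1) mod 55 by the extended Euclidean algorithm:
55 = 2 × 23 + 9  ⟹  9 = (1)·55 + (-2)·23
23 = 2 × 9 + 5  ⟹  5 = (-2)·55 + (5)·23
9 = 1 × 5 + 4  ⟹  4 = (3)·55 + (-7)·23
5 = 1 × 4 + 1  ⟹  1 = (-5)·55 + (12)·23
So (12)·23 ≡ 1 (mod 55), i.e. 23^(-1) ≡ 12 (mod 55).
x ≡ 12 × 45 = 540 ≡ 45 (mod 55).
Check: 23 × 45 = 1035 ≡ 45 (mod 55).
Unique solution: x ≡ 45 (mod 55)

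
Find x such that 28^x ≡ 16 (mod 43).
30

Baby-step giant-step with step n = ⌈√43⌉ = 7.
Baby steps 28^j mod 43 (j:value) for j=0..6: 0:1, 1:28, 2:10, 3:22, 4:14, 5:5, 6:11.
Giant-step multiplier: 28^(-7) ≡ 28^(42-7) = 28^35 ≡ 37 (mod 43).
Giant steps γ_i = 16·37^i mod 43: γ_0=16, γ_1=33, γ_2=17, γ_3=27, γ_4=10 (in table at j=2).
x = i·n + j = 4·7 + 2 = 30.
Check: 28^30 ≡ 16 (mod 43).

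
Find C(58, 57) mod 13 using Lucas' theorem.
6

Using Lucas' theorem:
Write n=58 and k=57 in base 13:
n in base 13: [4, 6]
k in base 13: [4, 5]
C(58,57) mod 13 = ∏ C(n_i, k_i) mod 13
Digit binomials (mod 13): C(4,4) = 1; C(6,5) = 6
Product: 1 × 6 = 6 ≡ 6 (mod 13)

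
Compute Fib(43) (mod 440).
277

Matrix identity: Q^n = [[F_(n+1), F_n], [F_n, F_(n-1)]] with Q = [[1,1],[1,0]].
n = 43 = 101011₂. Square-and-multiply, entries mod 440:
Q^1 = [[1,1],[1,0]]
Q^2 = (Q^1)² = [[2,1],[1,1]]
Q^5 = (Q^2)²·Q = [[8,5],[5,3]]
Q^10 = (Q^5)² = [[89,55],[55,34]]
Q^21 = (Q^10)²·Q = [[111,386],[386,165]]
Q^43 = (Q^21)²·Q = [[333,277],[277,56]]
F_43 mod 440 = Q^43[0][1] = 277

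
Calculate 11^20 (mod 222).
121

Repeated squaring. Binary of 20 = 10100.
11^1 ≡ 11 (mod 222); 11^2 ≡ 121 (mod 222); 11^4 ≡ 211 (mod 222); 11^8 ≡ 121 (mod 222); 11^16 ≡ 211 (mod 222)
11^20 = 11^4 × 11^16 ≡ 121 (mod 222)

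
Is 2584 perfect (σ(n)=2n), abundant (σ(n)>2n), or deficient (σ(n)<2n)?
abundant

Proper divisors of 2584: sum = 1 + 2 + 4 + 8 + 17 + 19 + 34 + 38 + 68 + 76 + 136 + 152 + 323 + 646 + 1292 = 2816
Since 2816 > 2584, 2584 is abundant.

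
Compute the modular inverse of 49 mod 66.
31

gcd(49, 66) = 1, so the inverse exists.
Extended Euclidean algorithm on (66, 49):
66 = 1 × 49 + 17  ⟹  17 = (1)·66 + (-1)·49
49 = 2 × 17 + 15  ⟹  15 = (-2)·66 + (3)·49
17 = 1 × 15 + 2  ⟹  2 = (3)·66 + (-4)·49
15 = 7 × 2 + 1  ⟹  1 = (-23)·66 + (31)·49
So (31)·49 ≡ 1 (mod 66), i.e. 49^(-1) ≡ 31 (mod 66).
Check: 49 × 31 = 1519 ≡ 1 (mod 66)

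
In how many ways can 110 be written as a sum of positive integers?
607163746

p(n) counts ways to write n as a sum of positive integers (order ignored).
Euler's pentagonal recurrence: p(k) = p(k-1) + p(k-2) - p(k-5) - p(k-7) + p(k-12) + p(k-15) - ... (offsets j(3j∓1)/2, signs ++--, p(0)=1, p(<0)=0).
DP table for k = 0..109: p(0)=1, p(1)=1, p(2)=2, p(3)=3, p(4)=5, p(5)=7, p(6)=11, p(7)=15, p(8)=22, p(9)=30, p(10)=42, p(11)=56, p(12)=77, p(13)=101, p(14)=135, p(15)=176, p(16)=231, p(17)=297, p(18)=385, p(19)=490, p(20)=627, p(21)=792, p(22)=1002, p(23)=1255, p(24)=1575, p(25)=1958, p(26)=2436, p(27)=3010, p(28)=3718, p(29)=4565, p(30)=5604, p(31)=6842, p(32)=8349, p(33)=10143, p(34)=12310, p(35)=14883, p(36)=17977, p(37)=21637, p(38)=26015, p(39)=31185, p(40)=37338, p(41)=44583, p(42)=53174, p(43)=63261, p(44)=75175, p(45)=89134, p(46)=105558, p(47)=124754, p(48)=147273, p(49)=173525, p(50)=204226, p(51)=239943, p(52)=281589, p(53)=329931, p(54)=386155, p(55)=451276, p(56)=526823, p(57)=614154, p(58)=715220, p(59)=831820, p(60)=966467, p(61)=1121505, p(62)=1300156, p(63)=1505499, p(64)=1741630, p(65)=2012558, p(66)=2323520, p(67)=2679689, p(68)=3087735, p(69)=3554345, p(70)=4087968, p(71)=4697205, p(72)=5392783, p(73)=6185689, p(74)=7089500, p(75)=8118264, p(76)=9289091, p(77)=10619863, p(78)=12132164, p(79)=13848650, p(80)=15796476, p(81)=18004327, p(82)=20506255, p(83)=23338469, p(84)=26543660, p(85)=30167357, p(86)=34262962, p(87)=38887673, p(88)=44108109, p(89)=49995925, p(90)=56634173, p(91)=64112359, p(92)=72533807, p(93)=82010177, p(94)=92669720, p(95)=104651419, p(96)=118114304, p(97)=133230930, p(98)=150198136, p(99)=169229875, p(100)=190569292, p(101)=214481126, p(102)=241265379, p(103)=271248950, p(104)=304801365, p(105)=342325709, p(106)=384276336, p(107)=431149389, p(108)=483502844, p(109)=541946240.
Final step: p(110) = p(109) + p(108) - p(105) - p(103) + p(98) + p(95) - p(88) - p(84) + p(75) + p(70) - p(59) - p(53) + p(40) + p(33) - p(18) - p(10)
= 541946240 + 483502844 - 342325709 - 271248950 + 150198136 + 104651419 - 44108109 - 26543660 + 8118264 + 4087968 - 831820 - 329931 + 37338 + 10143 - 385 - 42
= 607163746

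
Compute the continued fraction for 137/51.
[2; 1, 2, 5, 3]

Euclidean algorithm steps:
137 = 2 × 51 + 35
51 = 1 × 35 + 16
35 = 2 × 16 + 3
16 = 5 × 3 + 1
3 = 3 × 1 + 0
Continued fraction: [2; 1, 2, 5, 3]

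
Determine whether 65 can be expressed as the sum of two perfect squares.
1² + 8² (a=1, b=8)

Factorization: 65 = 5 × 13
By Fermat: n is sum of two squares iff every prime p ≡ 3 (mod 4) appears to even power.
All primes ≡ 3 (mod 4) appear to even power.
Search a = 0, 1, 2, … for 65 - a² a perfect square: first hit at a = 1: 65 - 1 = 64 = 8².
65 = 1² + 8² = 1 + 64 ✓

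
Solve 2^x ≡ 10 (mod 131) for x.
47

Baby-step giant-step with step n = ⌈√131⌉ = 12.
Baby steps 2^j mod 131 (j:value) for j=0..11: 0:1, 1:2, 2:4, 3:8, 4:16, 5:32, 6:64, 7:128, 8:125, 9:119, 10:107, 11:83.
Giant-step multiplier: 2^(-12) ≡ 2^(130-12) = 2^118 ≡ 15 (mod 131).
Giant steps γ_i = 10·15^i mod 131: γ_0=10, γ_1=19, γ_2=23, γ_3=83 (in table at j=11).
x = i·n + j = 3·12 + 11 = 47.
Check: 2^47 ≡ 10 (mod 131).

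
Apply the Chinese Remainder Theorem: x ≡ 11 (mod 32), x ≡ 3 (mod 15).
363

Using Chinese Remainder Theorem:
M = 32 × 15 = 480
M1 = 15, M2 = 32
y1 = 15^(-1) mod 32 = 15
y2 = 32^(-1) mod 15 = 8
x = (11×15×15 + 3×32×8) mod 480 = 363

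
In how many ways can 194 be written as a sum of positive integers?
2366022741845

p(n) counts ways to write n as a sum of positive integers (order ignored).
Euler's pentagonal recurrence: p(k) = p(k-1) + p(k-2) - p(k-5) - p(k-7) + p(k-12) + p(k-15) - ... (offsets j(3j∓1)/2, signs ++--, p(0)=1, p(<0)=0).
DP table for k = 0..193: p(0)=1, p(1)=1, p(2)=2, p(3)=3, p(4)=5, p(5)=7, p(6)=11, p(7)=15, p(8)=22, p(9)=30, p(10)=42, p(11)=56, p(12)=77, p(13)=101, p(14)=135, p(15)=176, p(16)=231, p(17)=297, p(18)=385, p(19)=490, p(20)=627, p(21)=792, p(22)=1002, p(23)=1255, p(24)=1575, p(25)=1958, p(26)=2436, p(27)=3010, p(28)=3718, p(29)=4565, p(30)=5604, p(31)=6842, p(32)=8349, p(33)=10143, p(34)=12310, p(35)=14883, p(36)=17977, p(37)=21637, p(38)=26015, p(39)=31185, p(40)=37338, p(41)=44583, p(42)=53174, p(43)=63261, p(44)=75175, p(45)=89134, p(46)=105558, p(47)=124754, p(48)=147273, p(49)=173525, p(50)=204226, p(51)=239943, p(52)=281589, p(53)=329931, p(54)=386155, p(55)=451276, p(56)=526823, p(57)=614154, p(58)=715220, p(59)=831820, p(60)=966467, p(61)=1121505, p(62)=1300156, p(63)=1505499, p(64)=1741630, p(65)=2012558, p(66)=2323520, p(67)=2679689, p(68)=3087735, p(69)=3554345, p(70)=4087968, p(71)=4697205, p(72)=5392783, p(73)=6185689, p(74)=7089500, p(75)=8118264, p(76)=9289091, p(77)=10619863, p(78)=12132164, p(79)=13848650, p(80)=15796476, p(81)=18004327, p(82)=20506255, p(83)=23338469, p(84)=26543660, p(85)=30167357, p(86)=34262962, p(87)=38887673, p(88)=44108109, p(89)=49995925, p(90)=56634173, p(91)=64112359, p(92)=72533807, p(93)=82010177, p(94)=92669720, p(95)=104651419, p(96)=118114304, p(97)=133230930, p(98)=150198136, p(99)=169229875, p(100)=190569292, p(101)=214481126, p(102)=241265379, p(103)=271248950, p(104)=304801365, p(105)=342325709, p(106)=384276336, p(107)=431149389, p(108)=483502844, p(109)=541946240, p(110)=607163746, p(111)=679903203, p(112)=761002156, p(113)=851376628, p(114)=952050665, p(115)=1064144451, p(116)=1188908248, p(117)=1327710076, p(118)=1482074143, p(119)=1653668665, p(120)=1844349560, p(121)=2056148051, p(122)=2291320912, p(123)=2552338241, p(124)=2841940500, p(125)=3163127352, p(126)=3519222692, p(127)=3913864295, p(128)=4351078600, p(129)=4835271870, p(130)=5371315400, p(131)=5964539504, p(132)=6620830889, p(133)=7346629512, p(134)=8149040695, p(135)=9035836076, p(136)=10015581680, p(137)=11097645016, p(138)=12292341831, p(139)=13610949895, p(140)=15065878135, p(141)=16670689208, p(142)=18440293320, p(143)=20390982757, p(144)=22540654445, p(145)=24908858009, p(146)=27517052599, p(147)=30388671978, p(148)=33549419497, p(149)=37027355200, p(150)=40853235313, p(151)=45060624582, p(152)=49686288421, p(153)=54770336324, p(154)=60356673280, p(155)=66493182097, p(156)=73232243759, p(157)=80630964769, p(158)=88751778802, p(159)=97662728555, p(160)=107438159466, p(161)=118159068427, p(162)=129913904637, p(163)=142798995930, p(164)=156919475295, p(165)=172389800255, p(166)=189334822579, p(167)=207890420102, p(168)=228204732751, p(169)=250438925115, p(170)=274768617130, p(171)=301384802048, p(172)=330495499613, p(173)=362326859895, p(174)=397125074750, p(175)=435157697830, p(176)=476715857290, p(177)=522115831195, p(178)=571701605655, p(179)=625846753120, p(180)=684957390936, p(181)=749474411781, p(182)=819876908323, p(183)=896684817527, p(184)=980462880430, p(185)=1071823774337, p(186)=1171432692373, p(187)=1280011042268, p(188)=1398341745571, p(189)=1527273599625, p(190)=1667727404093, p(191)=1820701100652, p(192)=1987276856363, p(193)=2168627105469.
Final step: p(194) = p(193) + p(192) - p(189) - p(187) + p(182) + p(179) - p(172) - p(168) + p(159) + p(154) - p(143) - p(137) + p(124) + p(117) - p(102) - p(94) + p(77) + p(68) - p(49) - p(39) + p(18) + p(7)
= 2168627105469 + 1987276856363 - 1527273599625 - 1280011042268 + 819876908323 + 625846753120 - 330495499613 - 228204732751 + 97662728555 + 60356673280 - 20390982757 - 11097645016 + 2841940500 + 1327710076 - 241265379 - 92669720 + 10619863 + 3087735 - 173525 - 31185 + 385 + 15
= 2366022741845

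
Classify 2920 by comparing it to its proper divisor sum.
abundant

Proper divisors of 2920: sum = 1 + 2 + 4 + 5 + 8 + 10 + 20 + 40 + 73 + 146 + 292 + 365 + 584 + 730 + 1460 = 3740
Since 3740 > 2920, 2920 is abundant.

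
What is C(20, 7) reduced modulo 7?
2

Using Lucas' theorem:
Write n=20 and k=7 in base 7:
n in base 7: [2, 6]
k in base 7: [1, 0]
C(20,7) mod 7 = ∏ C(n_i, k_i) mod 7
Digit binomials (mod 7): C(2,1) = 2; C(6,0) = 1
Product: 2 × 1 = 2 ≡ 2 (mod 7)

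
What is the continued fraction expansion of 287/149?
[1; 1, 12, 1, 1, 5]

Euclidean algorithm steps:
287 = 1 × 149 + 138
149 = 1 × 138 + 11
138 = 12 × 11 + 6
11 = 1 × 6 + 5
6 = 1 × 5 + 1
5 = 5 × 1 + 0
Continued fraction: [1; 1, 12, 1, 1, 5]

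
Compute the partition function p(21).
792

p(n) counts ways to write n as a sum of positive integers (order ignored).
Euler's pentagonal recurrence: p(k) = p(k-1) + p(k-2) - p(k-5) - p(k-7) + p(k-12) + p(k-15) - ... (offsets j(3j∓1)/2, signs ++--, p(0)=1, p(<0)=0).
DP table for k = 0..20: p(0)=1, p(1)=1, p(2)=2, p(3)=3, p(4)=5, p(5)=7, p(6)=11, p(7)=15, p(8)=22, p(9)=30, p(10)=42, p(11)=56, p(12)=77, p(13)=101, p(14)=135, p(15)=176, p(16)=231, p(17)=297, p(18)=385, p(19)=490, p(20)=627.
Final step: p(21) = p(20) + p(19) - p(16) - p(14) + p(9) + p(6)
= 627 + 490 - 231 - 135 + 30 + 11
= 792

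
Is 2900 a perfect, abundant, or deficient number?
abundant

Proper divisors of 2900: sum = 1 + 2 + 4 + 5 + 10 + 20 + 25 + 29 + ... + 290 + 580 + 725 + 1450 (17 divisors) = 3610
Since 3610 > 2900, 2900 is abundant.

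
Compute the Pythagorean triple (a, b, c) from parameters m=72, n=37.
(3815, 5328, 6553)

Euclid's formula: a = m² - n², b = 2mn, c = m² + n²
m = 72, n = 37
a = 72² - 37² = 5184 - 1369 = 3815
b = 2 × 72 × 37 = 5328
c = 72² + 37² = 5184 + 1369 = 6553
Verification: 3815² + 5328² = 14554225 + 28387584 = 42941809 = 6553² ✓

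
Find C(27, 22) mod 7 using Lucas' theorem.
6

Using Lucas' theorem:
Write n=27 and k=22 in base 7:
n in base 7: [3, 6]
k in base 7: [3, 1]
C(27,22) mod 7 = ∏ C(n_i, k_i) mod 7
Digit binomials (mod 7): C(3,3) = 1; C(6,1) = 6
Product: 1 × 6 = 6 ≡ 6 (mod 7)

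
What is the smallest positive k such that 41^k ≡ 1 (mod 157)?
52

157 is prime, so ord(41) divides φ(157) = 156.
Divisors of 156: 1, 2, 3, 4, 6, 12, 13, 26, 39, 52, 78, 156.
Repeated squaring: 41^1 ≡ 41, 41^2 ≡ 111, 41^4 ≡ 75, 41^8 ≡ 130, 41^16 ≡ 101, 41^32 ≡ 153, 41^64 ≡ 16, 41^128 ≡ 99 (mod 157).
Test 41^d mod 157 for each divisor d in increasing order:
41^1 ≡ 41
41^2 ≡ 111
41^3 = 41^2·41^1 ≡ 155
41^4 ≡ 75
41^6 = 41^4·41^2 ≡ 4
41^12 = 41^8·41^4 ≡ 16
41^13 = 41^8·41^4·41^1 ≡ 28
41^26 = 41^16·41^8·41^2 ≡ 156
41^39 = 41^32·41^4·41^2·41^1 ≡ 129
41^52 = 41^32·41^16·41^4 ≡ 1  ← first divisor giving 1
The order is 52.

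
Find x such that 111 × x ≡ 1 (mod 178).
85

gcd(111, 178) = 1, so the inverse exists.
Extended Euclidean algorithm on (178, 111):
178 = 1 × 111 + 67  ⟹  67 = (1)·178 + (-1)·111
111 = 1 × 67 + 44  ⟹  44 = (-1)·178 + (2)·111
67 = 1 × 44 + 23  ⟹  23 = (2)·178 + (-3)·111
44 = 1 × 23 + 21  ⟹  21 = (-3)·178 + (5)·111
23 = 1 × 21 + 2  ⟹  2 = (5)·178 + (-8)·111
21 = 10 × 2 + 1  ⟹  1 = (-53)·178 + (85)·111
So (85)·111 ≡ 1 (mod 178), i.e. 111^(-1) ≡ 85 (mod 178).
Check: 111 × 85 = 9435 ≡ 1 (mod 178)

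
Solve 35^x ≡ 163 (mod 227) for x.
187

Baby-step giant-step with step n = ⌈√227⌉ = 16.
Baby steps 35^j mod 227 (j:value) for j=0..15: 0:1, 1:35, 2:90, 3:199, 4:155, 5:204, 6:103, 7:200, 8:190, 9:67, 10:75, 11:128, 12:167, 13:170, 14:48, 15:91.
Giant-step multiplier: 35^(-16) ≡ 35^(226-16) = 35^210 ≡ 65 (mod 227).
Giant steps γ_i = 163·65^i mod 227: γ_0=163, γ_1=153, γ_2=184, γ_3=156, γ_4=152, γ_5=119, γ_6=17, γ_7=197, γ_8=93, γ_9=143, γ_10=215, γ_11=128 (in table at j=11).
x = i·n + j = 11·16 + 11 = 187.
Check: 35^187 ≡ 163 (mod 227).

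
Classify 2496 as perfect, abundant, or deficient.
abundant

Proper divisors of 2496: sum = 1 + 2 + 3 + 4 + 6 + 8 + 12 + 13 + ... + 416 + 624 + 832 + 1248 (27 divisors) = 4616
Since 4616 > 2496, 2496 is abundant.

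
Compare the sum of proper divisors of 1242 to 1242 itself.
abundant

Proper divisors of 1242: sum = 1 + 2 + 3 + 6 + 9 + 18 + 23 + 27 + 46 + 54 + 69 + 138 + 207 + 414 + 621 = 1638
Since 1638 > 1242, 1242 is abundant.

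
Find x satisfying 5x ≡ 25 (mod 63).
x ≡ 5 (mod 63)

gcd(5, 63) = 1, which divides 25, so solutions exist.
Find 5^(-1) mod 63 by the extended Euclidean algorithm:
63 = 12 × 5 + 3  ⟹  3 = (1)·63 + (-12)·5
5 = 1 × 3 + 2  ⟹  2 = (-1)·63 + (13)·5
3 = 1 × 2 + 1  ⟹  1 = (2)·63 + (-25)·5
So (-25)·5 ≡ 1 (mod 63), i.e. 5^(-1) ≡ -25 ≡ 38 (mod 63).
x ≡ 38 × 25 = 950 ≡ 5 (mod 63).
Check: 5 × 5 = 25 ≡ 25 (mod 63).
Unique solution: x ≡ 5 (mod 63)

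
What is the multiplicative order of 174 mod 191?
190

191 is prime, so ord(174) divides φ(191) = 190.
Divisors of 190: 1, 2, 5, 10, 19, 38, 95, 190.
Repeated squaring: 174^1 ≡ 174, 174^2 ≡ 98, 174^4 ≡ 54, 174^8 ≡ 51, 174^16 ≡ 118, 174^32 ≡ 172, 174^64 ≡ 170, 174^128 ≡ 59 (mod 191).
Test 174^d mod 191 for each divisor d in increasing order:
174^1 ≡ 174
174^2 ≡ 98
174^5 = 174^4·174^1 ≡ 37
174^10 = 174^8·174^2 ≡ 32
174^19 = 174^16·174^2·174^1 ≡ 142
174^38 = 174^32·174^4·174^2 ≡ 109
174^95 = 174^64·174^16·174^8·174^4·174^2·174^1 ≡ 190
174^190 = 174^128·174^32·174^16·174^8·174^4·174^2 ≡ 1  ← first divisor giving 1
The order is 190.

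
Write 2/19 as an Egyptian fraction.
1/10 + 1/190

Greedy algorithm:
2/19: ceiling(19/2) = 10, use 1/10
1/190: ceiling(190/1) = 190, use 1/190
Result: 2/19 = 1/10 + 1/190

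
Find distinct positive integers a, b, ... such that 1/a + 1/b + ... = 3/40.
1/14 + 1/280

Greedy algorithm:
3/40: ceiling(40/3) = 14, use 1/14
1/280: ceiling(280/1) = 280, use 1/280
Result: 3/40 = 1/14 + 1/280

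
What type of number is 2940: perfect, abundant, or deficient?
abundant

Proper divisors of 2940: sum = 1 + 2 + 3 + 4 + 5 + 6 + 7 + 10 + ... + 588 + 735 + 980 + 1470 (35 divisors) = 6636
Since 6636 > 2940, 2940 is abundant.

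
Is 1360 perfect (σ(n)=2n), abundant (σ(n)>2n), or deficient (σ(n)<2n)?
abundant

Proper divisors of 1360: sum = 1 + 2 + 4 + 5 + 8 + 10 + 16 + 17 + ... + 170 + 272 + 340 + 680 (19 divisors) = 1988
Since 1988 > 1360, 1360 is abundant.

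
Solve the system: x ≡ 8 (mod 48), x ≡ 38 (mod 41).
776

Using Chinese Remainder Theorem:
M = 48 × 41 = 1968
M1 = 41, M2 = 48
y1 = 41^(-1) mod 48 = 41
y2 = 48^(-1) mod 41 = 6
x = (8×41×41 + 38×48×6) mod 1968 = 776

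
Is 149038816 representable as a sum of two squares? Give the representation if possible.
Not possible

Factorization: 149038816 = 2^5 × 167^3
By Fermat: n is sum of two squares iff every prime p ≡ 3 (mod 4) appears to even power.
Prime(s) ≡ 3 (mod 4) with odd exponent: [(167, 3)]
Therefore 149038816 cannot be expressed as a² + b².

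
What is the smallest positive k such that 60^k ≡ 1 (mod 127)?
63

127 is prime, so ord(60) divides φ(127) = 126.
Divisors of 126: 1, 2, 3, 6, 7, 9, 14, 18, 21, 42, 63, 126.
Repeated squaring: 60^1 ≡ 60, 60^2 ≡ 44, 60^4 ≡ 31, 60^8 ≡ 72, 60^16 ≡ 104, 60^32 ≡ 21, 60^64 ≡ 60 (mod 127).
Test 60^d mod 127 for each divisor d in increasing order:
60^1 ≡ 60
60^2 ≡ 44
60^3 = 60^2·60^1 ≡ 100
60^6 = 60^4·60^2 ≡ 94
60^7 = 60^4·60^2·60^1 ≡ 52
60^9 = 60^8·60^1 ≡ 2
60^14 = 60^8·60^4·60^2 ≡ 37
60^18 = 60^16·60^2 ≡ 4
60^21 = 60^16·60^4·60^1 ≡ 19
60^42 = 60^32·60^8·60^2 ≡ 107
60^63 = 60^32·60^16·60^8·60^4·60^2·60^1 ≡ 1  ← first divisor giving 1
The order is 63.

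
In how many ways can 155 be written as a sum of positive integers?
66493182097

p(n) counts ways to write n as a sum of positive integers (order ignored).
Euler's pentagonal recurrence: p(k) = p(k-1) + p(k-2) - p(k-5) - p(k-7) + p(k-12) + p(k-15) - ... (offsets j(3j∓1)/2, signs ++--, p(0)=1, p(<0)=0).
DP table for k = 0..154: p(0)=1, p(1)=1, p(2)=2, p(3)=3, p(4)=5, p(5)=7, p(6)=11, p(7)=15, p(8)=22, p(9)=30, p(10)=42, p(11)=56, p(12)=77, p(13)=101, p(14)=135, p(15)=176, p(16)=231, p(17)=297, p(18)=385, p(19)=490, p(20)=627, p(21)=792, p(22)=1002, p(23)=1255, p(24)=1575, p(25)=1958, p(26)=2436, p(27)=3010, p(28)=3718, p(29)=4565, p(30)=5604, p(31)=6842, p(32)=8349, p(33)=10143, p(34)=12310, p(35)=14883, p(36)=17977, p(37)=21637, p(38)=26015, p(39)=31185, p(40)=37338, p(41)=44583, p(42)=53174, p(43)=63261, p(44)=75175, p(45)=89134, p(46)=105558, p(47)=124754, p(48)=147273, p(49)=173525, p(50)=204226, p(51)=239943, p(52)=281589, p(53)=329931, p(54)=386155, p(55)=451276, p(56)=526823, p(57)=614154, p(58)=715220, p(59)=831820, p(60)=966467, p(61)=1121505, p(62)=1300156, p(63)=1505499, p(64)=1741630, p(65)=2012558, p(66)=2323520, p(67)=2679689, p(68)=3087735, p(69)=3554345, p(70)=4087968, p(71)=4697205, p(72)=5392783, p(73)=6185689, p(74)=7089500, p(75)=8118264, p(76)=9289091, p(77)=10619863, p(78)=12132164, p(79)=13848650, p(80)=15796476, p(81)=18004327, p(82)=20506255, p(83)=23338469, p(84)=26543660, p(85)=30167357, p(86)=34262962, p(87)=38887673, p(88)=44108109, p(89)=49995925, p(90)=56634173, p(91)=64112359, p(92)=72533807, p(93)=82010177, p(94)=92669720, p(95)=104651419, p(96)=118114304, p(97)=133230930, p(98)=150198136, p(99)=169229875, p(100)=190569292, p(101)=214481126, p(102)=241265379, p(103)=271248950, p(104)=304801365, p(105)=342325709, p(106)=384276336, p(107)=431149389, p(108)=483502844, p(109)=541946240, p(110)=607163746, p(111)=679903203, p(112)=761002156, p(113)=851376628, p(114)=952050665, p(115)=1064144451, p(116)=1188908248, p(117)=1327710076, p(118)=1482074143, p(119)=1653668665, p(120)=1844349560, p(121)=2056148051, p(122)=2291320912, p(123)=2552338241, p(124)=2841940500, p(125)=3163127352, p(126)=3519222692, p(127)=3913864295, p(128)=4351078600, p(129)=4835271870, p(130)=5371315400, p(131)=5964539504, p(132)=6620830889, p(133)=7346629512, p(134)=8149040695, p(135)=9035836076, p(136)=10015581680, p(137)=11097645016, p(138)=12292341831, p(139)=13610949895, p(140)=15065878135, p(141)=16670689208, p(142)=18440293320, p(143)=20390982757, p(144)=22540654445, p(145)=24908858009, p(146)=27517052599, p(147)=30388671978, p(148)=33549419497, p(149)=37027355200, p(150)=40853235313, p(151)=45060624582, p(152)=49686288421, p(153)=54770336324, p(154)=60356673280.
Final step: p(155) = p(154) + p(153) - p(150) - p(148) + p(143) + p(140) - p(133) - p(129) + p(120) + p(115) - p(104) - p(98) + p(85) + p(78) - p(63) - p(55) + p(38) + p(29) - p(10) - p(0)
= 60356673280 + 54770336324 - 40853235313 - 33549419497 + 20390982757 + 15065878135 - 7346629512 - 4835271870 + 1844349560 + 1064144451 - 304801365 - 150198136 + 30167357 + 12132164 - 1505499 - 451276 + 26015 + 4565 - 42 - 1
= 66493182097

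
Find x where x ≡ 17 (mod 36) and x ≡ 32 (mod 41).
1385

Using Chinese Remainder Theorem:
M = 36 × 41 = 1476
M1 = 41, M2 = 36
y1 = 41^(-1) mod 36 = 29
y2 = 36^(-1) mod 41 = 8
x = (17×41×29 + 32×36×8) mod 1476 = 1385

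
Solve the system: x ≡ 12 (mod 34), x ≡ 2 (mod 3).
80

Using Chinese Remainder Theorem:
M = 34 × 3 = 102
M1 = 3, M2 = 34
y1 = 3^(-1) mod 34 = 23
y2 = 34^(-1) mod 3 = 1
x = (12×3×23 + 2×34×1) mod 102 = 80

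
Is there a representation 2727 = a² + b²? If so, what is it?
Not possible

Factorization: 2727 = 3^3 × 101
By Fermat: n is sum of two squares iff every prime p ≡ 3 (mod 4) appears to even power.
Prime(s) ≡ 3 (mod 4) with odd exponent: [(3, 3)]
Therefore 2727 cannot be expressed as a² + b².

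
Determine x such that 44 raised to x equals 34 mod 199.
125

Baby-step giant-step with step n = ⌈√199⌉ = 15.
Baby steps 44^j mod 199 (j:value) for j=0..14: 0:1, 1:44, 2:145, 3:12, 4:130, 5:148, 6:144, 7:167, 8:184, 9:136, 10:14, 11:19, 12:40, 13:168, 14:29.
Giant-step multiplier: 44^(-15) ≡ 44^(198-15) = 44^183 ≡ 17 (mod 199).
Giant steps γ_i = 34·17^i mod 199: γ_0=34, γ_1=180, γ_2=75, γ_3=81, γ_4=183, γ_5=126, γ_6=152, γ_7=196, γ_8=148 (in table at j=5).
x = i·n + j = 8·15 + 5 = 125.
Check: 44^125 ≡ 34 (mod 199).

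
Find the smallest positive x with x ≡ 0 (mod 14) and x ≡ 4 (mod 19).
42

Using Chinese Remainder Theorem:
M = 14 × 19 = 266
M1 = 19, M2 = 14
y1 = 19^(-1) mod 14 = 3
y2 = 14^(-1) mod 19 = 15
x = (0×19×3 + 4×14×15) mod 266 = 42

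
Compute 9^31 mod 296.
49

Repeated squaring. Binary of 31 = 11111.
9^1 ≡ 9 (mod 296); 9^2 ≡ 81 (mod 296); 9^4 ≡ 49 (mod 296); 9^8 ≡ 33 (mod 296); 9^16 ≡ 201 (mod 296)
9^31 = 9^1 × 9^2 × 9^4 × 9^8 × 9^16 ≡ 49 (mod 296)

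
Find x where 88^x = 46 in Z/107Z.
11

Baby-step giant-step with step n = ⌈√107⌉ = 11.
Baby steps 88^j mod 107 (j:value) for j=0..10: 0:1, 1:88, 2:40, 3:96, 4:102, 5:95, 6:14, 7:55, 8:25, 9:60, 10:37.
Giant-step multiplier: 88^(-11) ≡ 88^(106-11) = 88^95 ≡ 7 (mod 107).
Giant steps γ_i = 46·7^i mod 107: γ_0=46, γ_1=1 (in table at j=0).
x = i·n + j = 1·11 + 0 = 11.
Check: 88^11 ≡ 46 (mod 107).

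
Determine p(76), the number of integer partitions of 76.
9289091

p(n) counts ways to write n as a sum of positive integers (order ignored).
Euler's pentagonal recurrence: p(k) = p(k-1) + p(k-2) - p(k-5) - p(k-7) + p(k-12) + p(k-15) - ... (offsets j(3j∓1)/2, signs ++--, p(0)=1, p(<0)=0).
DP table for k = 0..75: p(0)=1, p(1)=1, p(2)=2, p(3)=3, p(4)=5, p(5)=7, p(6)=11, p(7)=15, p(8)=22, p(9)=30, p(10)=42, p(11)=56, p(12)=77, p(13)=101, p(14)=135, p(15)=176, p(16)=231, p(17)=297, p(18)=385, p(19)=490, p(20)=627, p(21)=792, p(22)=1002, p(23)=1255, p(24)=1575, p(25)=1958, p(26)=2436, p(27)=3010, p(28)=3718, p(29)=4565, p(30)=5604, p(31)=6842, p(32)=8349, p(33)=10143, p(34)=12310, p(35)=14883, p(36)=17977, p(37)=21637, p(38)=26015, p(39)=31185, p(40)=37338, p(41)=44583, p(42)=53174, p(43)=63261, p(44)=75175, p(45)=89134, p(46)=105558, p(47)=124754, p(48)=147273, p(49)=173525, p(50)=204226, p(51)=239943, p(52)=281589, p(53)=329931, p(54)=386155, p(55)=451276, p(56)=526823, p(57)=614154, p(58)=715220, p(59)=831820, p(60)=966467, p(61)=1121505, p(62)=1300156, p(63)=1505499, p(64)=1741630, p(65)=2012558, p(66)=2323520, p(67)=2679689, p(68)=3087735, p(69)=3554345, p(70)=4087968, p(71)=4697205, p(72)=5392783, p(73)=6185689, p(74)=7089500, p(75)=8118264.
Final step: p(76) = p(75) + p(74) - p(71) - p(69) + p(64) + p(61) - p(54) - p(50) + p(41) + p(36) - p(25) - p(19) + p(6)
= 8118264 + 7089500 - 4697205 - 3554345 + 1741630 + 1121505 - 386155 - 204226 + 44583 + 17977 - 1958 - 490 + 11
= 9289091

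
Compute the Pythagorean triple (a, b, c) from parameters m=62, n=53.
(1035, 6572, 6653)

Euclid's formula: a = m² - n², b = 2mn, c = m² + n²
m = 62, n = 53
a = 62² - 53² = 3844 - 2809 = 1035
b = 2 × 62 × 53 = 6572
c = 62² + 53² = 3844 + 2809 = 6653
Verification: 1035² + 6572² = 1071225 + 43191184 = 44262409 = 6653² ✓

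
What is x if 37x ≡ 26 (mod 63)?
x ≡ 62 (mod 63)

gcd(37, 63) = 1, which divides 26, so solutions exist.
Find 37^(-1) mod 63 by the extended Euclidean algorithm:
63 = 1 × 37 + 26  ⟹  26 = (1)·63 + (-1)·37
37 = 1 × 26 + 11  ⟹  11 = (-1)·63 + (2)·37
26 = 2 × 11 + 4  ⟹  4 = (3)·63 + (-5)·37
11 = 2 × 4 + 3  ⟹  3 = (-7)·63 + (12)·37
4 = 1 × 3 + 1  ⟹  1 = (10)·63 + (-17)·37
So (-17)·37 ≡ 1 (mod 63), i.e. 37^(-1) ≡ -17 ≡ 46 (mod 63).
x ≡ 46 × 26 = 1196 ≡ 62 (mod 63).
Check: 37 × 62 = 2294 ≡ 26 (mod 63).
Unique solution: x ≡ 62 (mod 63)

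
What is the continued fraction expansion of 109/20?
[5; 2, 4, 2]

Euclidean algorithm steps:
109 = 5 × 20 + 9
20 = 2 × 9 + 2
9 = 4 × 2 + 1
2 = 2 × 1 + 0
Continued fraction: [5; 2, 4, 2]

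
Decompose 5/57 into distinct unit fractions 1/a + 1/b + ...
1/12 + 1/228

Greedy algorithm:
5/57: ceiling(57/5) = 12, use 1/12
1/228: ceiling(228/1) = 228, use 1/228
Result: 5/57 = 1/12 + 1/228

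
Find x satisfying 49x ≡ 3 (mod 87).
x ≡ 48 (mod 87)

gcd(49, 87) = 1, which divides 3, so solutions exist.
Find 49^(-1) mod 87 by the extended Euclidean algorithm:
87 = 1 × 49 + 38  ⟹  38 = (1)·87 + (-1)·49
49 = 1 × 38 + 11  ⟹  11 = (-1)·87 + (2)·49
38 = 3 × 11 + 5  ⟹  5 = (4)·87 + (-7)·49
11 = 2 × 5 + 1  ⟹  1 = (-9)·87 + (16)·49
So (16)·49 ≡ 1 (mod 87), i.e. 49^(-1) ≡ 16 (mod 87).
x ≡ 16 × 3 = 48 ≡ 48 (mod 87).
Check: 49 × 48 = 2352 ≡ 3 (mod 87).
Unique solution: x ≡ 48 (mod 87)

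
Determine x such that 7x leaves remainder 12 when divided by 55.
x ≡ 41 (mod 55)

gcd(7, 55) = 1, which divides 12, so solutions exist.
Find 7^(-1) mod 55 by the extended Euclidean algorithm:
55 = 7 × 7 + 6  ⟹  6 = (1)·55 + (-7)·7
7 = 1 × 6 + 1  ⟹  1 = (-1)·55 + (8)·7
So (8)·7 ≡ 1 (mod 55), i.e. 7^(-1) ≡ 8 (mod 55).
x ≡ 8 × 12 = 96 ≡ 41 (mod 55).
Check: 7 × 41 = 287 ≡ 12 (mod 55).
Unique solution: x ≡ 41 (mod 55)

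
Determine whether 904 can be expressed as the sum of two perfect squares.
2² + 30² (a=2, b=30)

Factorization: 904 = 2^3 × 113
By Fermat: n is sum of two squares iff every prime p ≡ 3 (mod 4) appears to even power.
All primes ≡ 3 (mod 4) appear to even power.
Search a = 0, 1, 2, … for 904 - a² a perfect square: first hit at a = 2: 904 - 4 = 900 = 30².
904 = 2² + 30² = 4 + 900 ✓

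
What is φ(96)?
32

96 = 2^5 × 3
φ(n) = n × ∏(1 - 1/p) for each prime p dividing n
φ(96) = 96 × (1 - 1/2) × (1 - 1/3) = 32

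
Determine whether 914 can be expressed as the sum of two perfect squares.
17² + 25² (a=17, b=25)

Factorization: 914 = 2 × 457
By Fermat: n is sum of two squares iff every prime p ≡ 3 (mod 4) appears to even power.
All primes ≡ 3 (mod 4) appear to even power.
Search a = 0, 1, 2, … for 914 - a² a perfect square: first hit at a = 17: 914 - 289 = 625 = 25².
914 = 17² + 25² = 289 + 625 ✓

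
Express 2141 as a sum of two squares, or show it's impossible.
5² + 46² (a=5, b=46)

Factorization: 2141 = 2141
By Fermat: n is sum of two squares iff every prime p ≡ 3 (mod 4) appears to even power.
All primes ≡ 3 (mod 4) appear to even power.
Search a = 0, 1, 2, … for 2141 - a² a perfect square: first hit at a = 5: 2141 - 25 = 2116 = 46².
2141 = 5² + 46² = 25 + 2116 ✓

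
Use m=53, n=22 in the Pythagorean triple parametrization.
(2325, 2332, 3293)

Euclid's formula: a = m² - n², b = 2mn, c = m² + n²
m = 53, n = 22
a = 53² - 22² = 2809 - 484 = 2325
b = 2 × 53 × 22 = 2332
c = 53² + 22² = 2809 + 484 = 3293
Verification: 2325² + 2332² = 5405625 + 5438224 = 10843849 = 3293² ✓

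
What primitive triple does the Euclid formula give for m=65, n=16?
(3969, 2080, 4481)

Euclid's formula: a = m² - n², b = 2mn, c = m² + n²
m = 65, n = 16
a = 65² - 16² = 4225 - 256 = 3969
b = 2 × 65 × 16 = 2080
c = 65² + 16² = 4225 + 256 = 4481
Verification: 3969² + 2080² = 15752961 + 4326400 = 20079361 = 4481² ✓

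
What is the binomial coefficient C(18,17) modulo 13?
5

Using Lucas' theorem:
Write n=18 and k=17 in base 13:
n in base 13: [1, 5]
k in base 13: [1, 4]
C(18,17) mod 13 = ∏ C(n_i, k_i) mod 13
Digit binomials (mod 13): C(1,1) = 1; C(5,4) = 5
Product: 1 × 5 = 5 ≡ 5 (mod 13)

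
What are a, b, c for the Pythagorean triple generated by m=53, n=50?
(309, 5300, 5309)

Euclid's formula: a = m² - n², b = 2mn, c = m² + n²
m = 53, n = 50
a = 53² - 50² = 2809 - 2500 = 309
b = 2 × 53 × 50 = 5300
c = 53² + 50² = 2809 + 2500 = 5309
Verification: 309² + 5300² = 95481 + 28090000 = 28185481 = 5309² ✓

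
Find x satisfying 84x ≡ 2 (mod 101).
x ≡ 89 (mod 101)

gcd(84, 101) = 1, which divides 2, so solutions exist.
Find 84^(-1) mod 101 by the extended Euclidean algorithm:
101 = 1 × 84 + 17  ⟹  17 = (1)·101 + (-1)·84
84 = 4 × 17 + 16  ⟹  16 = (-4)·101 + (5)·84
17 = 1 × 16 + 1  ⟹  1 = (5)·101 + (-6)·84
So (-6)·84 ≡ 1 (mod 101), i.e. 84^(-1) ≡ -6 ≡ 95 (mod 101).
x ≡ 95 × 2 = 190 ≡ 89 (mod 101).
Check: 84 × 89 = 7476 ≡ 2 (mod 101).
Unique solution: x ≡ 89 (mod 101)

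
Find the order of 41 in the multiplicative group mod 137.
8

137 is prime, so ord(41) divides φ(137) = 136.
Divisors of 136: 1, 2, 4, 8, 17, 34, 68, 136.
Repeated squaring: 41^1 ≡ 41, 41^2 ≡ 37, 41^4 ≡ 136, 41^8 ≡ 1, 41^16 ≡ 1, 41^32 ≡ 1, 41^64 ≡ 1, 41^128 ≡ 1 (mod 137).
Test 41^d mod 137 for each divisor d in increasing order:
41^1 ≡ 41
41^2 ≡ 37
41^4 ≡ 136
41^8 ≡ 1  ← first divisor giving 1
The order is 8.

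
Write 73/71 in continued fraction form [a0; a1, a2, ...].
[1; 35, 2]

Euclidean algorithm steps:
73 = 1 × 71 + 2
71 = 35 × 2 + 1
2 = 2 × 1 + 0
Continued fraction: [1; 35, 2]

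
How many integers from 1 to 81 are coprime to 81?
54

81 = 3^4
φ(n) = n × ∏(1 - 1/p) for each prime p dividing n
φ(81) = 81 × (1 - 1/3) = 54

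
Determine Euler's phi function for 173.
172

173 = 173
φ(n) = n × ∏(1 - 1/p) for each prime p dividing n
φ(173) = 173 × (1 - 1/173) = 172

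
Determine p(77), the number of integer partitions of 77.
10619863

p(n) counts ways to write n as a sum of positive integers (order ignored).
Euler's pentagonal recurrence: p(k) = p(k-1) + p(k-2) - p(k-5) - p(k-7) + p(k-12) + p(k-15) - ... (offsets j(3j∓1)/2, signs ++--, p(0)=1, p(<0)=0).
DP table for k = 0..76: p(0)=1, p(1)=1, p(2)=2, p(3)=3, p(4)=5, p(5)=7, p(6)=11, p(7)=15, p(8)=22, p(9)=30, p(10)=42, p(11)=56, p(12)=77, p(13)=101, p(14)=135, p(15)=176, p(16)=231, p(17)=297, p(18)=385, p(19)=490, p(20)=627, p(21)=792, p(22)=1002, p(23)=1255, p(24)=1575, p(25)=1958, p(26)=2436, p(27)=3010, p(28)=3718, p(29)=4565, p(30)=5604, p(31)=6842, p(32)=8349, p(33)=10143, p(34)=12310, p(35)=14883, p(36)=17977, p(37)=21637, p(38)=26015, p(39)=31185, p(40)=37338, p(41)=44583, p(42)=53174, p(43)=63261, p(44)=75175, p(45)=89134, p(46)=105558, p(47)=124754, p(48)=147273, p(49)=173525, p(50)=204226, p(51)=239943, p(52)=281589, p(53)=329931, p(54)=386155, p(55)=451276, p(56)=526823, p(57)=614154, p(58)=715220, p(59)=831820, p(60)=966467, p(61)=1121505, p(62)=1300156, p(63)=1505499, p(64)=1741630, p(65)=2012558, p(66)=2323520, p(67)=2679689, p(68)=3087735, p(69)=3554345, p(70)=4087968, p(71)=4697205, p(72)=5392783, p(73)=6185689, p(74)=7089500, p(75)=8118264, p(76)=9289091.
Final step: p(77) = p(76) + p(75) - p(72) - p(70) + p(65) + p(62) - p(55) - p(51) + p(42) + p(37) - p(26) - p(20) + p(7) + p(0)
= 9289091 + 8118264 - 5392783 - 4087968 + 2012558 + 1300156 - 451276 - 239943 + 53174 + 21637 - 2436 - 627 + 15 + 1
= 10619863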